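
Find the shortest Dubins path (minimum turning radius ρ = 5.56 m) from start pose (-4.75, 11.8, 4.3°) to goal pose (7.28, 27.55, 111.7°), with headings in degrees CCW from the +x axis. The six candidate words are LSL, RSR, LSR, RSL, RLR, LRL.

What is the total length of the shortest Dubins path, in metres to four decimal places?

21.3506 m

Let ψ = atan2(Δy, Δx) = atan2(15.75, 12.03) = 52.6271° be the start→goal bearing.
Normalize: d = |goal − start| / ρ = 19.818764/5.56 = 3.564526, α = (θ_start − ψ) mod 360° = 311.6729° = 5.439719 rad, β = (θ_goal − ψ) mod 360° = 59.0729° = 1.031017 rad.
Common terms: sin α = -0.746952, cos α = 0.664878, sin β = 0.857822, cos β = 0.513947, cos(α−β) = -0.299041, d² = 12.705845. Work in radians in the unit-radius frame; every candidate has L = ρ·(t + p + q).
LSL: p² = 2 + d² − 2cos(α−β) + 2d(sin α − sin β) = 3.863405; p = √p² = 1.965555; φ = atan2(cos β − cos α, d + sin α − sin β) = -0.076864 rad; t = (φ − α) mod 2π = 0.766603 rad, q = (β − φ) mod 2π = 1.107881 rad → L = 5.56·(0.766603 + 1.965555 + 1.107881) = 5.56·3.840038 = 21.350613 m
RSR: p² = 2 + d² − 2cos(α−β) + 2d(sin β − sin α) = 26.744447; p = √p² = 5.171503; φ = atan2(cos α − cos β, d − sin α + sin β) = 0.029189 rad; t = (α − φ) mod 2π = 5.410530 rad, q = (φ − β) mod 2π = 5.281357 rad → L = 5.56·(5.410530 + 5.171503 + 5.281357) = 5.56·15.863390 = 88.200450 m
LSR: p² = d² − 2 + 2cos(α−β) + 2d(sin α + sin β) = 10.898160; p = √p² = 3.301236; φ = atan2(−cos α − cos β, d + sin α + sin β) − atan2(−2, p) = 0.234329 rad; t = (φ − α) mod 2π = 1.077796 rad, q = (φ − β) mod 2π = 5.486497 rad → L = 5.56·(1.077796 + 3.301236 + 5.486497) = 5.56·9.865529 = 54.852343 m
RSL: p² = d² − 2 + 2cos(α−β) − 2d(sin α + sin β) = 9.317366; p = √p² = 3.052436; φ = atan2(cos α + cos β, d − sin α − sin β) − atan2(2, p) = -0.251105 rad; t = (α − φ) mod 2π = 5.690824 rad, q = (β − φ) mod 2π = 1.282122 rad → L = 5.56·(5.690824 + 3.052436 + 1.282122) = 5.56·10.025382 = 55.741126 m
RLR: c = (6 − d² + 2cos(α−β) + 2d(sin α − sin β))/8 = -2.343056, |c| > 1 → infeasible
LRL: c = (6 − d² + 2cos(α−β) − 2d(sin α − sin β))/8 = 0.517074; p = 2π − arccos c = 5.255818 rad; φ = atan2(cos β − cos α, d + sin α − sin β) = -0.076864 rad; t = (φ − α + p/2) mod 2π = 3.394512 rad, q = (β − α − t + p) mod 2π = 3.735790 rad → L = 5.56·(3.394512 + 5.255818 + 3.735790) = 5.56·12.386120 = 68.866828 m
Shortest: LSL with L = 21.350613 m ≈ 21.3506 m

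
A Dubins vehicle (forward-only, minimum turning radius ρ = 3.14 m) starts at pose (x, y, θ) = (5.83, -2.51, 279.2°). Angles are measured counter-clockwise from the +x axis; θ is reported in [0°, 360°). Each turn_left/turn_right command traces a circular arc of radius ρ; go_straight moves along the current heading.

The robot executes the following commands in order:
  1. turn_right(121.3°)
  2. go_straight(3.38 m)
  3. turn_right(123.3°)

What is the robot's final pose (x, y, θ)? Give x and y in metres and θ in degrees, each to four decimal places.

(-2.1843, 0.8443, 34.6000°)

set_pose: (x, y, θ) = (5.8300, -2.5100, 279.2000°), ρ = 3.14
turn_right(121.3°): centre at ρ to the right, rotate −121.3° → (1.5490, -5.9213, 157.9000°)
go_straight(3.38): x += 3.38·cos θ, y += 3.38·sin θ → (-1.5826, -4.6497, 157.9000°)
turn_right(123.3°): centre at ρ to the right, rotate −123.3° → (-2.1843, 0.8443, 34.6000°)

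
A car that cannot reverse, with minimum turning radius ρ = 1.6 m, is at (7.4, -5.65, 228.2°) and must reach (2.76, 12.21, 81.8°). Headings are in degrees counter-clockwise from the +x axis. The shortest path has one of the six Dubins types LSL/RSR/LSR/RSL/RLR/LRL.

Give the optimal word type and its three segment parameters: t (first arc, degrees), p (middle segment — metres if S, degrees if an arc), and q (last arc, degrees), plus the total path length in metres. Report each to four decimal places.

Let ψ = atan2(Δy, Δx) = atan2(17.86, -4.64) = 104.5634° be the start→goal bearing.
Normalize: d = |goal − start| / ρ = 18.452891/1.6 = 11.533057, α = (θ_start − ψ) mod 360° = 123.6366° = 2.157866 rad, β = (θ_goal − ψ) mod 360° = 337.2366° = 5.885889 rad.
Common terms: sin α = 0.832568, cos α = -0.553924, sin β = -0.386927, cos β = 0.922111, cos(α−β) = -0.832921, d² = 133.011406. Work in radians in the unit-radius frame; every candidate has L = ρ·(t + p + q).
LSL: p² = 2 + d² − 2cos(α−β) + 2d(sin α − sin β) = 164.806240; p = √p² = 12.837688; φ = atan2(cos β − cos α, d + sin α − sin β) = 0.115231 rad; t = (φ − α) mod 2π = 4.240551 rad, q = (β − φ) mod 2π = 5.770658 rad → L = 1.6·(4.240551 + 12.837688 + 5.770658) = 1.6·22.848897 = 36.558235 m
RSR: p² = 2 + d² − 2cos(α−β) + 2d(sin β − sin α) = 108.548257; p = √p² = 10.418650; φ = atan2(cos α − cos β, d − sin α + sin β) = -0.142151 rad; t = (α − φ) mod 2π = 2.300016 rad, q = (φ − β) mod 2π = 0.255146 rad → L = 1.6·(2.300016 + 10.418650 + 0.255146) = 1.6·12.973812 = 20.758098 m
LSR: p² = d² − 2 + 2cos(α−β) + 2d(sin α + sin β) = 139.624769; p = √p² = 11.816293; φ = atan2(−cos α − cos β, d + sin α + sin β) − atan2(−2, p) = 0.136942 rad; t = (φ − α) mod 2π = 4.262261 rad, q = (φ − β) mod 2π = 0.534238 rad → L = 1.6·(4.262261 + 11.816293 + 0.534238) = 1.6·16.612791 = 26.580466 m
RSL: p² = d² − 2 + 2cos(α−β) − 2d(sin α + sin β) = 119.066359; p = √p² = 10.911753; φ = atan2(cos α + cos β, d − sin α − sin β) − atan2(2, p) = -0.148081 rad; t = (α − φ) mod 2π = 2.305947 rad, q = (β − φ) mod 2π = 6.033970 rad → L = 1.6·(2.305947 + 10.911753 + 6.033970) = 1.6·19.251670 = 30.802672 m
RLR: c = (6 − d² + 2cos(α−β) + 2d(sin α − sin β))/8 = -12.568532, |c| > 1 → infeasible
LRL: c = (6 − d² + 2cos(α−β) − 2d(sin α − sin β))/8 = -19.600780, |c| > 1 → infeasible
Shortest: RSR with L = 20.758098 m ≈ 20.7581 m
Convert RSR to answer units (arcs ×180/π): t = 2.300016·180/π = 131.7812°, p = ρ·p = 1.6·10.418650 = 16.6698 m, q = 0.255146·180/π = 14.6188°, L = 20.7581 m.

RSR: t = 131.7812°, p = 16.6698 m, q = 14.6188°, L = 20.7581 m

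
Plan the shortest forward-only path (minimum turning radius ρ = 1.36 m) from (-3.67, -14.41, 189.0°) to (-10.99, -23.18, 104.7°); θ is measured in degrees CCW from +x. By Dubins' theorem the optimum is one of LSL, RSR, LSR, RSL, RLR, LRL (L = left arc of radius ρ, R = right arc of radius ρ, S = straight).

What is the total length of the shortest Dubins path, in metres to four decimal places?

Let ψ = atan2(Δy, Δx) = atan2(-8.77, -7.32) = -129.8505° be the start→goal bearing.
Normalize: d = |goal − start| / ρ = 11.423454/1.36 = 8.399598, α = (θ_start − ψ) mod 360° = 318.8505° = 5.564991 rad, β = (θ_goal − ψ) mod 360° = 234.5505° = 4.093679 rad.
Common terms: sin α = -0.658026, cos α = 0.752995, sin β = -0.814627, cos β = -0.579985, cos(α−β) = 0.099320, d² = 70.553255. Work in radians in the unit-radius frame; every candidate has L = ρ·(t + p + q).
LSL: p² = 2 + d² − 2cos(α−β) + 2d(sin α − sin β) = 74.985396; p = √p² = 8.659411; φ = atan2(cos β − cos α, d + sin α − sin β) = -0.154549 rad; t = (φ − α) mod 2π = 0.563645 rad, q = (β − φ) mod 2π = 4.248228 rad → L = 1.36·(0.563645 + 8.659411 + 4.248228) = 1.36·13.471284 = 18.320946 m
RSR: p² = 2 + d² − 2cos(α−β) + 2d(sin β − sin α) = 69.723835; p = √p² = 8.350080; φ = atan2(cos α − cos β, d − sin α + sin β) = 0.160323 rad; t = (α − φ) mod 2π = 5.404669 rad, q = (φ − β) mod 2π = 2.349829 rad → L = 1.36·(5.404669 + 8.350080 + 2.349829) = 1.36·16.104578 = 21.902226 m
LSR: p² = d² − 2 + 2cos(α−β) + 2d(sin α + sin β) = 44.012507; p = √p² = 6.634192; φ = atan2(−cos α − cos β, d + sin α + sin β) − atan2(−2, p) = 0.267832 rad; t = (φ − α) mod 2π = 0.986026 rad, q = (φ − β) mod 2π = 2.457339 rad → L = 1.36·(0.986026 + 6.634192 + 2.457339) = 1.36·10.077557 = 13.705477 m
RSL: p² = d² − 2 + 2cos(α−β) − 2d(sin α + sin β) = 93.491282; p = √p² = 9.669089; φ = atan2(cos α + cos β, d − sin α − sin β) − atan2(2, p) = -0.186445 rad; t = (α − φ) mod 2π = 5.751437 rad, q = (β − φ) mod 2π = 4.280124 rad → L = 1.36·(5.751437 + 9.669089 + 4.280124) = 1.36·19.700650 = 26.792883 m
RLR: c = (6 − d² + 2cos(α−β) + 2d(sin α − sin β))/8 = -7.715479, |c| > 1 → infeasible
LRL: c = (6 − d² + 2cos(α−β) − 2d(sin α − sin β))/8 = -8.373174, |c| > 1 → infeasible
Shortest: LSR with L = 13.705477 m ≈ 13.7055 m

13.7055 m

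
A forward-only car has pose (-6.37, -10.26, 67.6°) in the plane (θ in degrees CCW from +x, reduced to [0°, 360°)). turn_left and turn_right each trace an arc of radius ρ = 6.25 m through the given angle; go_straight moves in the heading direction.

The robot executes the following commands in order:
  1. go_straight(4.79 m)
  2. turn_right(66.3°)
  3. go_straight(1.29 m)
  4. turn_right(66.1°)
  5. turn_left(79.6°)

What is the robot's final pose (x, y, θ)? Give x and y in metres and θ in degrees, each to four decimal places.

set_pose: (x, y, θ) = (-6.3700, -10.2600, 67.6000°), ρ = 6.25
go_straight(4.79): x += 4.79·cos θ, y += 4.79·sin θ → (-4.5447, -5.8314, 67.6000°)
turn_right(66.3°): centre at ρ to the right, rotate −66.3° → (1.0919, -1.9647, 1.3000°)
go_straight(1.29): x += 1.29·cos θ, y += 1.29·sin θ → (2.3816, -1.9355, 1.3000°)
turn_right(66.1°): centre at ρ to the right, rotate −66.1° → (8.1786, -5.5227, -64.8000° ≡ 295.2000°)
turn_left(79.6°): centre at ρ to the left, rotate +79.6° → (15.4303, -8.9043, 374.8000° ≡ 14.8000°)

(15.4303, -8.9043, 14.8000°)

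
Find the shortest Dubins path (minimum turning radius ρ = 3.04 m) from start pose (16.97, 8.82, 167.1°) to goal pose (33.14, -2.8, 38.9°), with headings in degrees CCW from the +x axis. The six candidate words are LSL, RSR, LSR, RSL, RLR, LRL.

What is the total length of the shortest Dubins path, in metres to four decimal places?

28.5090 m

Let ψ = atan2(Δy, Δx) = atan2(-11.62, 16.17) = -35.7016° be the start→goal bearing.
Normalize: d = |goal − start| / ρ = 19.912140/3.04 = 6.550046, α = (θ_start − ψ) mod 360° = 202.8016° = 3.539555 rad, β = (θ_goal − ψ) mod 360° = 74.6016° = 1.302043 rad.
Common terms: sin α = -0.387541, cos α = -0.921852, sin β = 0.964103, cos β = 0.265530, cos(α−β) = -0.618408, d² = 42.903101. Work in radians in the unit-radius frame; every candidate has L = ρ·(t + p + q).
LSL: p² = 2 + d² − 2cos(α−β) + 2d(sin α − sin β) = 28.433261; p = √p² = 5.332285; φ = atan2(cos β − cos α, d + sin α − sin β) = 0.224560 rad; t = (φ − α) mod 2π = 2.968190 rad, q = (β − φ) mod 2π = 1.077483 rad → L = 3.04·(2.968190 + 5.332285 + 1.077483) = 3.04·9.377958 = 28.508992 m
RSR: p² = 2 + d² − 2cos(α−β) + 2d(sin β − sin α) = 63.846575; p = √p² = 7.990405; φ = atan2(cos α − cos β, d − sin α + sin β) = -0.149153 rad; t = (α − φ) mod 2π = 3.688709 rad, q = (φ − β) mod 2π = 4.831989 rad → L = 3.04·(3.688709 + 7.990405 + 4.831989) = 3.04·16.511103 = 50.193752 m
LSR: p² = d² − 2 + 2cos(α−β) + 2d(sin α + sin β) = 47.219296; p = √p² = 6.871630; φ = atan2(−cos α − cos β, d + sin α + sin β) − atan2(−2, p) = 0.375063 rad; t = (φ − α) mod 2π = 3.118693 rad, q = (φ − β) mod 2π = 5.356205 rad → L = 3.04·(3.118693 + 6.871630 + 5.356205) = 3.04·15.346528 = 46.653445 m
RSL: p² = d² − 2 + 2cos(α−β) − 2d(sin α + sin β) = 32.113273; p = √p² = 5.666857; φ = atan2(cos α + cos β, d − sin α − sin β) − atan2(2, p) = -0.448716 rad; t = (α − φ) mod 2π = 3.988271 rad, q = (β − φ) mod 2π = 1.750759 rad → L = 3.04·(3.988271 + 5.666857 + 1.750759) = 3.04·11.405888 = 34.673898 m
RLR: c = (6 − d² + 2cos(α−β) + 2d(sin α − sin β))/8 = -6.980822, |c| > 1 → infeasible
LRL: c = (6 − d² + 2cos(α−β) − 2d(sin α − sin β))/8 = -2.554158, |c| > 1 → infeasible
Shortest: LSL with L = 28.508992 m ≈ 28.5090 m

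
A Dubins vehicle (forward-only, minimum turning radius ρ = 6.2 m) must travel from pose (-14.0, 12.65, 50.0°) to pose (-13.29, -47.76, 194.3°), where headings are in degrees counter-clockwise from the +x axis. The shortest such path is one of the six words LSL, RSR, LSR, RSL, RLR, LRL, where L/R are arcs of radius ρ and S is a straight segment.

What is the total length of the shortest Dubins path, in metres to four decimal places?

74.0647 m

Let ψ = atan2(Δy, Δx) = atan2(-60.41, 0.71) = -89.3266° be the start→goal bearing.
Normalize: d = |goal − start| / ρ = 60.414172/6.2 = 9.744221, α = (θ_start − ψ) mod 360° = 139.3266° = 2.431708 rad, β = (θ_goal − ψ) mod 360° = 283.6266° = 4.950219 rad.
Common terms: sin α = 0.651746, cos α = -0.758437, sin β = -0.971852, cos β = 0.235594, cos(α−β) = -0.812084, d² = 94.949849. Work in radians in the unit-radius frame; every candidate has L = ρ·(t + p + q).
LSL: p² = 2 + d² − 2cos(α−β) + 2d(sin α − sin β) = 130.215403; p = √p² = 11.411196; φ = atan2(cos β − cos α, d + sin α − sin β) = 0.087221 rad; t = (φ − α) mod 2π = 3.938698 rad, q = (β − φ) mod 2π = 4.862998 rad → L = 6.2·(3.938698 + 11.411196 + 4.862998) = 6.2·20.212892 = 125.319929 m
RSR: p² = 2 + d² − 2cos(α−β) + 2d(sin β − sin α) = 66.932629; p = √p² = 8.181236; φ = atan2(cos α − cos β, d − sin α + sin β) = -0.121802 rad; t = (α − φ) mod 2π = 2.553511 rad, q = (φ − β) mod 2π = 1.211164 rad → L = 6.2·(2.553511 + 8.181236 + 1.211164) = 6.2·11.945912 = 74.064652 m
LSR: p² = d² − 2 + 2cos(α−β) + 2d(sin α + sin β) = 85.087321; p = √p² = 9.224279; φ = atan2(−cos α − cos β, d + sin α + sin β) − atan2(−2, p) = 0.268937 rad; t = (φ − α) mod 2π = 4.120414 rad, q = (φ − β) mod 2π = 1.601903 rad → L = 6.2·(4.120414 + 9.224279 + 1.601903) = 6.2·14.946596 = 92.668895 m
RSL: p² = d² − 2 + 2cos(α−β) − 2d(sin α + sin β) = 97.564043; p = √p² = 9.877451; φ = atan2(cos α + cos β, d − sin α − sin β) − atan2(2, p) = -0.251684 rad; t = (α − φ) mod 2π = 2.683392 rad, q = (β − φ) mod 2π = 5.201902 rad → L = 6.2·(2.683392 + 9.877451 + 5.201902) = 6.2·17.762746 = 110.129025 m
RLR: c = (6 − d² + 2cos(α−β) + 2d(sin α − sin β))/8 = -7.366579, |c| > 1 → infeasible
LRL: c = (6 − d² + 2cos(α−β) − 2d(sin α − sin β))/8 = -15.276925, |c| > 1 → infeasible
Shortest: RSR with L = 74.064652 m ≈ 74.0647 m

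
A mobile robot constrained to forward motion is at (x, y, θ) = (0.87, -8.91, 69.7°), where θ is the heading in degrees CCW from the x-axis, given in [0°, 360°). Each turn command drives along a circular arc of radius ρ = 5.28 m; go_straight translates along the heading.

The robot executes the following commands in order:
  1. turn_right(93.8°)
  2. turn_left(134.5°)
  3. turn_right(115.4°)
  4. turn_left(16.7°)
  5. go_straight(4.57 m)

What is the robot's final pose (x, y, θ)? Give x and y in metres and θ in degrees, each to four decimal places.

(26.4979, 8.8549, 11.7000°)

set_pose: (x, y, θ) = (0.8700, -8.9100, 69.7000°), ρ = 5.28
turn_right(93.8°): centre at ρ to the right, rotate −93.8° → (7.9780, -5.9221, -24.1000° ≡ 335.9000°)
turn_left(134.5°): centre at ρ to the left, rotate +134.5° → (15.0829, 0.7382, 470.4000° ≡ 110.4000°)
turn_right(115.4°): centre at ρ to the right, rotate −115.4° → (20.4919, 7.8385, -5.0000° ≡ 355.0000°)
turn_left(16.7°): centre at ρ to the left, rotate +16.7° → (22.0228, 7.9281, 371.7000° ≡ 11.7000°)
go_straight(4.57): x += 4.57·cos θ, y += 4.57·sin θ → (26.4979, 8.8549, 11.7000°)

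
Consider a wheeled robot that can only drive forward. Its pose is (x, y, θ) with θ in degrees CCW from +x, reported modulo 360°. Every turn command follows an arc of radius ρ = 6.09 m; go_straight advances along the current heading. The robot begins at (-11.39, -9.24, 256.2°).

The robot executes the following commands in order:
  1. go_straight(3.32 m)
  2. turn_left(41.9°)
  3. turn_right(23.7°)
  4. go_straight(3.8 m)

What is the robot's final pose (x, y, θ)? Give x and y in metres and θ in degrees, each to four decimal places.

(-10.6484, -22.9753, 274.4000°)

set_pose: (x, y, θ) = (-11.3900, -9.2400, 256.2000°), ρ = 6.09
go_straight(3.32): x += 3.32·cos θ, y += 3.32·sin θ → (-12.1819, -12.4642, 256.2000°)
turn_left(41.9°): centre at ρ to the left, rotate +41.9° → (-11.6399, -16.7853, 298.1000°)
turn_right(23.7°): centre at ρ to the right, rotate −23.7° → (-10.9400, -19.1865, 274.4000°)
go_straight(3.8): x += 3.8·cos θ, y += 3.8·sin θ → (-10.6484, -22.9753, 274.4000°)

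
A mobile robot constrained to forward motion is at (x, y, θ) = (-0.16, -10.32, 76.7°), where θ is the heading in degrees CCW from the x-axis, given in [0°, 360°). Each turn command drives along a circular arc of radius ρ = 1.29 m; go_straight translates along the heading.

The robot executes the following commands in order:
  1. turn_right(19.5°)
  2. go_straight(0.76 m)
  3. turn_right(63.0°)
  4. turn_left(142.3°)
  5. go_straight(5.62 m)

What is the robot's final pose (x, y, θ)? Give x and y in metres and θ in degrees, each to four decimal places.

set_pose: (x, y, θ) = (-0.1600, -10.3200, 76.7000°), ρ = 1.29
turn_right(19.5°): centre at ρ to the right, rotate −19.5° → (0.0111, -9.9180, 57.2000°)
go_straight(0.76): x += 0.76·cos θ, y += 0.76·sin θ → (0.4228, -9.2791, 57.2000°)
turn_right(63.0°): centre at ρ to the right, rotate −63.0° → (1.6375, -8.6945, -5.8000° ≡ 354.2000°)
turn_left(142.3°): centre at ρ to the left, rotate +142.3° → (2.6558, -6.4754, 496.5000° ≡ 136.5000°)
go_straight(5.62): x += 5.62·cos θ, y += 5.62·sin θ → (-1.4208, -2.6069, 136.5000°)

(-1.4208, -2.6069, 136.5000°)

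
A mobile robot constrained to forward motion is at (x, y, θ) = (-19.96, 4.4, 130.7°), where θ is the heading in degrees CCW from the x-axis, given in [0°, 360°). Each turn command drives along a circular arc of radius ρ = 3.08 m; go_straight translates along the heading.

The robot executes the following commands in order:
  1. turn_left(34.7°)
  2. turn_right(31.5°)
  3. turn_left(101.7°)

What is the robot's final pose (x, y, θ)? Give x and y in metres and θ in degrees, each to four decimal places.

(-27.7223, 5.8214, 235.6000°)

set_pose: (x, y, θ) = (-19.9600, 4.4000, 130.7000°), ρ = 3.08
turn_left(34.7°): centre at ρ to the left, rotate +34.7° → (-21.5187, 5.3721, 165.4000°)
turn_right(31.5°): centre at ρ to the right, rotate −31.5° → (-22.9616, 6.2169, 133.9000°)
turn_left(101.7°): centre at ρ to the left, rotate +101.7° → (-27.7223, 5.8214, 235.6000°)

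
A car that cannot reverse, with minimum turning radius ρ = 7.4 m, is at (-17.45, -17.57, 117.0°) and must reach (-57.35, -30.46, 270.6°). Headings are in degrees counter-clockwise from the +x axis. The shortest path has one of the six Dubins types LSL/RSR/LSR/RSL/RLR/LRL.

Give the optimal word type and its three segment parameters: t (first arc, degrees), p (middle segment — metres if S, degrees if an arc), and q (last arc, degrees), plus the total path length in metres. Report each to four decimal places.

Let ψ = atan2(Δy, Δx) = atan2(-12.89, -39.90) = -162.0966° be the start→goal bearing.
Normalize: d = |goal − start| / ρ = 41.930444/7.4 = 5.666276, α = (θ_start − ψ) mod 360° = 279.0966° = 4.871154 rad, β = (θ_goal − ψ) mod 360° = 72.6966° = 1.268794 rad.
Common terms: sin α = -0.987423, cos α = 0.158099, sin β = 0.954743, cos β = 0.297432, cos(α−β) = -0.895712, d² = 32.106686. Work in radians in the unit-radius frame; every candidate has L = ρ·(t + p + q).
LSL: p² = 2 + d² − 2cos(α−β) + 2d(sin α − sin β) = 13.888409; p = √p² = 3.726716; φ = atan2(cos β − cos α, d + sin α − sin β) = 0.037397 rad; t = (φ − α) mod 2π = 1.449428 rad, q = (β − φ) mod 2π = 1.231398 rad → L = 7.4·(1.449428 + 3.726716 + 1.231398) = 7.4·6.407541 = 47.415805 m
RSR: p² = 2 + d² − 2cos(α−β) + 2d(sin β − sin α) = 57.907809; p = √p² = 7.609718; φ = atan2(cos α − cos β, d − sin α + sin β) = -0.018311 rad; t = (α − φ) mod 2π = 4.889465 rad, q = (φ − β) mod 2π = 4.996080 rad → L = 7.4·(4.889465 + 7.609718 + 4.996080) = 7.4·17.495263 = 129.464946 m
LSR: p² = d² − 2 + 2cos(α−β) + 2d(sin α + sin β) = 27.944910; p = √p² = 5.286294; φ = atan2(−cos α − cos β, d + sin α + sin β) − atan2(−2, p) = 0.281009 rad; t = (φ − α) mod 2π = 1.693040 rad, q = (φ − β) mod 2π = 5.295400 rad → L = 7.4·(1.693040 + 5.286294 + 5.295400) = 7.4·12.274735 = 90.833036 m
RSL: p² = d² − 2 + 2cos(α−β) − 2d(sin α + sin β) = 28.685615; p = √p² = 5.355895; φ = atan2(cos α + cos β, d − sin α − sin β) − atan2(2, p) = -0.277622 rad; t = (α − φ) mod 2π = 5.148776 rad, q = (β − φ) mod 2π = 1.546416 rad → L = 7.4·(5.148776 + 5.355895 + 1.546416) = 7.4·12.051088 = 89.178049 m
RLR: c = (6 − d² + 2cos(α−β) + 2d(sin α − sin β))/8 = -6.238476, |c| > 1 → infeasible
LRL: c = (6 − d² + 2cos(α−β) − 2d(sin α − sin β))/8 = -0.736051; p = 2π − arccos c = 3.885171 rad; φ = atan2(cos β − cos α, d + sin α − sin β) = 0.037397 rad; t = (φ − α + p/2) mod 2π = 3.392013 rad, q = (β − α − t + p) mod 2π = 3.173983 rad → L = 7.4·(3.392013 + 3.885171 + 3.173983) = 7.4·10.451167 = 77.338639 m
Shortest: LSL with L = 47.415805 m ≈ 47.4158 m
Convert LSL to answer units (arcs ×180/π): t = 1.449428·180/π = 83.0461°, p = ρ·p = 7.4·3.726716 = 27.5777 m, q = 1.231398·180/π = 70.5539°, L = 47.4158 m.

LSL: t = 83.0461°, p = 27.5777 m, q = 70.5539°, L = 47.4158 m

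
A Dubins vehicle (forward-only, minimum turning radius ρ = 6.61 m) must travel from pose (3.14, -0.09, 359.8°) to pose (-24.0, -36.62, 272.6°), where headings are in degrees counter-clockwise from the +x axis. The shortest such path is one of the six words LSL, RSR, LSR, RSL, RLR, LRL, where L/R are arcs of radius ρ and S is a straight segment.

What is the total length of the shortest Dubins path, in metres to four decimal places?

Let ψ = atan2(Δy, Δx) = atan2(-36.53, -27.14) = -126.6105° be the start→goal bearing.
Normalize: d = |goal − start| / ρ = 45.508466/6.61 = 6.884791, α = (θ_start − ψ) mod 360° = 126.4105° = 2.206280 rad, β = (θ_goal − ψ) mod 360° = 39.2105° = 0.684353 rad.
Common terms: sin α = 0.804785, cos α = -0.593567, sin β = 0.632172, cos β = 0.774828, cos(α−β) = 0.048850, d² = 47.400342. Work in radians in the unit-radius frame; every candidate has L = ρ·(t + p + q).
LSL: p² = 2 + d² − 2cos(α−β) + 2d(sin α − sin β) = 51.679448; p = √p² = 7.188842; φ = atan2(cos β − cos α, d + sin α − sin β) = 0.191519 rad; t = (φ − α) mod 2π = 4.268424 rad, q = (β − φ) mod 2π = 0.492835 rad → L = 6.61·(4.268424 + 7.188842 + 0.492835) = 6.61·11.950100 = 78.990162 m
RSR: p² = 2 + d² − 2cos(α−β) + 2d(sin β − sin α) = 46.925837; p = √p² = 6.850244; φ = atan2(cos α − cos β, d − sin α + sin β) = -0.201112 rad; t = (α − φ) mod 2π = 2.407392 rad, q = (φ − β) mod 2π = 5.397721 rad → L = 6.61·(2.407392 + 6.850244 + 5.397721) = 6.61·14.655356 = 96.871903 m
LSR: p² = d² − 2 + 2cos(α−β) + 2d(sin α + sin β) = 65.284331; p = √p² = 8.079872; φ = atan2(−cos α − cos β, d + sin α + sin β) − atan2(−2, p) = 0.220873 rad; t = (φ − α) mod 2π = 4.297778 rad, q = (φ − β) mod 2π = 5.819705 rad → L = 6.61·(4.297778 + 8.079872 + 5.819705) = 6.61·18.197356 = 120.284522 m
RSL: p² = d² − 2 + 2cos(α−β) − 2d(sin α + sin β) = 25.711753; p = √p² = 5.070676; φ = atan2(cos α + cos β, d − sin α − sin β) − atan2(2, p) = -0.342431 rad; t = (α − φ) mod 2π = 2.548711 rad, q = (β − φ) mod 2π = 1.026784 rad → L = 6.61·(2.548711 + 5.070676 + 1.026784) = 6.61·8.646171 = 57.151190 m
RLR: c = (6 − d² + 2cos(α−β) + 2d(sin α − sin β))/8 = -4.865730, |c| > 1 → infeasible
LRL: c = (6 − d² + 2cos(α−β) − 2d(sin α − sin β))/8 = -5.459931, |c| > 1 → infeasible
Shortest: RSL with L = 57.151190 m ≈ 57.1512 m

57.1512 m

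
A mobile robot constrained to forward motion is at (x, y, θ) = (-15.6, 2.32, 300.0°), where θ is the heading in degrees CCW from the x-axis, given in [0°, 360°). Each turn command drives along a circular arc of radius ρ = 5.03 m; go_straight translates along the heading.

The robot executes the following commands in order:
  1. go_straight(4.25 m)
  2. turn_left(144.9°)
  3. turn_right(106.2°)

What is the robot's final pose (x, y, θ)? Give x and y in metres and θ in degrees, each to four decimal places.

(2.7284, 4.9465, 338.7000°)

set_pose: (x, y, θ) = (-15.6000, 2.3200, 300.0000°), ρ = 5.03
go_straight(4.25): x += 4.25·cos θ, y += 4.25·sin θ → (-13.4750, -1.3606, 300.0000°)
turn_left(144.9°): centre at ρ to the left, rotate +144.9° → (-4.1088, 0.7073, 444.9000° ≡ 84.9000°)
turn_right(106.2°): centre at ρ to the right, rotate −106.2° → (2.7284, 4.9465, -21.3000° ≡ 338.7000°)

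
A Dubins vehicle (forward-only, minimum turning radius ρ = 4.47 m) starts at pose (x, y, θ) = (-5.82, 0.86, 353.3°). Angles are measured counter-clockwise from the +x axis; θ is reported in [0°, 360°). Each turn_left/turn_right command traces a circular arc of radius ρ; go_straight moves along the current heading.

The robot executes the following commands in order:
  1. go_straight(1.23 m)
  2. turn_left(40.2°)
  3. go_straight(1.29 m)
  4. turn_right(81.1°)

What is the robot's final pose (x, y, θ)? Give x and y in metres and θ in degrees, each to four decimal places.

(5.2340, 1.4272, 312.4000°)

set_pose: (x, y, θ) = (-5.8200, 0.8600, 353.3000°), ρ = 4.47
go_straight(1.23): x += 1.23·cos θ, y += 1.23·sin θ → (-4.5984, 0.7165, 353.3000°)
turn_left(40.2°): centre at ρ to the left, rotate +40.2° → (-1.6097, 1.4285, 393.5000° ≡ 33.5000°)
go_straight(1.29): x += 1.29·cos θ, y += 1.29·sin θ → (-0.5340, 2.1405, 33.5000°)
turn_right(81.1°): centre at ρ to the right, rotate −81.1° → (5.2340, 1.4272, -47.6000° ≡ 312.4000°)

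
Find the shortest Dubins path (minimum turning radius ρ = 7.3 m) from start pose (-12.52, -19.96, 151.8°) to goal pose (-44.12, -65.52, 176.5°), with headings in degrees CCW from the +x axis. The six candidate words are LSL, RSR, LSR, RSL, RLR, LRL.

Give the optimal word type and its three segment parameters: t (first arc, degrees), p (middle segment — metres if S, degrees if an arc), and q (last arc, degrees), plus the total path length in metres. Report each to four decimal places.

Let ψ = atan2(Δy, Δx) = atan2(-45.56, -31.60) = -124.7448° be the start→goal bearing.
Normalize: d = |goal − start| / ρ = 55.446132/7.3 = 7.595361, α = (θ_start − ψ) mod 360° = 276.5448° = 4.826618 rad, β = (θ_goal − ψ) mod 360° = 301.2448° = 5.257714 rad.
Common terms: sin α = -0.993483, cos α = 0.113980, sin β = -0.854959, cos β = 0.518696, cos(α−β) = 0.908508, d² = 57.689503. Work in radians in the unit-radius frame; every candidate has L = ρ·(t + p + q).
LSL: p² = 2 + d² − 2cos(α−β) + 2d(sin α − sin β) = 55.768203; p = √p² = 7.467811; φ = atan2(cos β − cos α, d + sin α − sin β) = 0.054221 rad; t = (φ − α) mod 2π = 1.510789 rad, q = (β − φ) mod 2π = 5.203493 rad → L = 7.3·(1.510789 + 7.467811 + 5.203493) = 7.3·14.182093 = 103.529277 m
RSR: p² = 2 + d² − 2cos(α−β) + 2d(sin β − sin α) = 59.976770; p = √p² = 7.744467; φ = atan2(cos α − cos β, d − sin α + sin β) = -0.052282 rad; t = (α − φ) mod 2π = 4.878900 rad, q = (φ − β) mod 2π = 0.973189 rad → L = 7.3·(4.878900 + 7.744467 + 0.973189) = 7.3·13.596556 = 99.254859 m
LSR: p² = d² − 2 + 2cos(α−β) + 2d(sin α + sin β) = 29.427356; p = √p² = 5.424699; φ = atan2(−cos α − cos β, d + sin α + sin β) − atan2(−2, p) = 0.243574 rad; t = (φ − α) mod 2π = 1.700141 rad, q = (φ − β) mod 2π = 1.269045 rad → L = 7.3·(1.700141 + 5.424699 + 1.269045) = 7.3·8.393885 = 61.275362 m
RSL: p² = d² − 2 + 2cos(α−β) − 2d(sin α + sin β) = 85.585682; p = √p² = 9.251253; φ = atan2(cos α + cos β, d − sin α − sin β) − atan2(2, p) = -0.146017 rad; t = (α − φ) mod 2π = 4.972634 rad, q = (β − φ) mod 2π = 5.403731 rad → L = 7.3·(4.972634 + 9.251253 + 5.403731) = 7.3·19.627618 = 143.281609 m
RLR: c = (6 − d² + 2cos(α−β) + 2d(sin α − sin β))/8 = -6.497096, |c| > 1 → infeasible
LRL: c = (6 − d² + 2cos(α−β) − 2d(sin α − sin β))/8 = -5.971025, |c| > 1 → infeasible
Shortest: LSR with L = 61.275362 m ≈ 61.2754 m
Convert LSR to answer units (arcs ×180/π): t = 1.700141·180/π = 97.4109°, p = ρ·p = 7.3·5.424699 = 39.6003 m, q = 1.269045·180/π = 72.7109°, L = 61.2754 m.

LSR: t = 97.4109°, p = 39.6003 m, q = 72.7109°, L = 61.2754 m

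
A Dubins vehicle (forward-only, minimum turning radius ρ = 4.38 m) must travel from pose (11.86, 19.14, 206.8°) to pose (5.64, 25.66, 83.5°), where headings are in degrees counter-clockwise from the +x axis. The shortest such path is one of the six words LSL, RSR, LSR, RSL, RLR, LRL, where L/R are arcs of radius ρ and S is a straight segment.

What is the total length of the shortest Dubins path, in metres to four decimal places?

Let ψ = atan2(Δy, Δx) = atan2(6.52, -6.22) = 133.6511° be the start→goal bearing.
Normalize: d = |goal − start| / ρ = 9.011038/4.38 = 2.057315, α = (θ_start − ψ) mod 360° = 73.1489° = 1.276690 rad, β = (θ_goal − ψ) mod 360° = 309.8489° = 5.407884 rad.
Common terms: sin α = 0.957062, cos α = 0.289885, sin β = -0.767736, cos β = 0.640766, cos(α−β) = -0.549023, d² = 4.232543. Work in radians in the unit-radius frame; every candidate has L = ρ·(t + p + q).
LSL: p² = 2 + d² − 2cos(α−β) + 2d(sin α − sin β) = 14.427493; p = √p² = 3.798354; φ = atan2(cos β − cos α, d + sin α − sin β) = 0.092509 rad; t = (φ − α) mod 2π = 5.099004 rad, q = (β − φ) mod 2π = 5.315375 rad → L = 4.38·(5.099004 + 3.798354 + 5.315375) = 4.38·14.212734 = 62.251773 m
RSR: p² = 2 + d² − 2cos(α−β) + 2d(sin β − sin α) = 0.233685; p = √p² = 0.483410; φ = atan2(cos α − cos β, d − sin α + sin β) = -0.812264 rad; t = (α − φ) mod 2π = 2.088954 rad, q = (φ − β) mod 2π = 0.063037 rad → L = 4.38·(2.088954 + 0.483410 + 0.063037) = 4.38·2.635400 = 11.543054 m
LSR: p² = d² − 2 + 2cos(α−β) + 2d(sin α + sin β) = 1.913500; p = √p² = 1.383293; φ = atan2(−cos α − cos β, d + sin α + sin β) − atan2(−2, p) = 0.572976 rad; t = (φ − α) mod 2π = 5.579471 rad, q = (φ − β) mod 2π = 1.448277 rad → L = 4.38·(5.579471 + 1.383293 + 1.448277) = 4.38·8.411042 = 36.840363 m
RSL: p² = d² − 2 + 2cos(α−β) − 2d(sin α + sin β) = 0.355495; p = √p² = 0.596234; φ = atan2(cos α + cos β, d − sin α − sin β) − atan2(2, p) = -0.818854 rad; t = (α − φ) mod 2π = 2.095544 rad, q = (β − φ) mod 2π = 6.226738 rad → L = 4.38·(2.095544 + 0.596234 + 6.226738) = 4.38·8.918515 = 39.063097 m
RLR: c = (6 − d² + 2cos(α−β) + 2d(sin α − sin β))/8 = 0.970789; p = 2π − arccos c = 6.040888 rad; φ = atan2(cos α − cos β, d − sin α + sin β) = -0.812264 rad; t = (α − φ + p/2) mod 2π = 5.109398 rad, q = (α − β − t + p) mod 2π = 3.083481 rad → L = 4.38·(5.109398 + 6.040888 + 3.083481) = 4.38·14.233768 = 62.343902 m
LRL: c = (6 − d² + 2cos(α−β) − 2d(sin α − sin β))/8 = -0.803437; p = 2π − arccos c = 3.779344 rad; φ = atan2(cos β − cos α, d + sin α − sin β) = 0.092509 rad; t = (φ − α + p/2) mod 2π = 0.705491 rad, q = (β − α − t + p) mod 2π = 0.921862 rad → L = 4.38·(0.705491 + 3.779344 + 0.921862) = 4.38·5.406697 = 23.681333 m
Shortest: RSR with L = 11.543054 m ≈ 11.5431 m

11.5431 m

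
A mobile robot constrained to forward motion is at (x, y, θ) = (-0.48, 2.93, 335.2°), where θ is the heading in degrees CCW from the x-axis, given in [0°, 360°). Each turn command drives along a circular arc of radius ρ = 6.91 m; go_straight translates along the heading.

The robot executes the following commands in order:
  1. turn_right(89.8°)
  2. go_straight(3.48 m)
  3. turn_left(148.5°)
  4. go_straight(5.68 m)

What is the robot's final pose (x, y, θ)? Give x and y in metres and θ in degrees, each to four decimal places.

(16.3071, -14.8273, 33.9000°)

set_pose: (x, y, θ) = (-0.4800, 2.9300, 335.2000°), ρ = 6.91
turn_right(89.8°): centre at ρ to the right, rotate −89.8° → (2.9044, -6.2192, 245.4000°)
go_straight(3.48): x += 3.48·cos θ, y += 3.48·sin θ → (1.4558, -9.3834, 245.4000°)
turn_left(148.5°): centre at ρ to the left, rotate +148.5° → (11.5926, -17.9953, 393.9000° ≡ 33.9000°)
go_straight(5.68): x += 5.68·cos θ, y += 5.68·sin θ → (16.3071, -14.8273, 33.9000°)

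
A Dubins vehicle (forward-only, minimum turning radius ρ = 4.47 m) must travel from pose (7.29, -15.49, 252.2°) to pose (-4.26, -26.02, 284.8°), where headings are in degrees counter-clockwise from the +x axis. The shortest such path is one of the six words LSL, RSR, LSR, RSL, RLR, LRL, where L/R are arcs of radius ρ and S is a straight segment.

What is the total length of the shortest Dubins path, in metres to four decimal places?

17.1613 m

Let ψ = atan2(Δy, Δx) = atan2(-10.53, -11.55) = -137.6449° be the start→goal bearing.
Normalize: d = |goal − start| / ρ = 15.629568/4.47 = 3.496548, α = (θ_start − ψ) mod 360° = 29.8449° = 0.520892 rad, β = (θ_goal − ψ) mod 360° = 62.4449° = 1.089870 rad.
Common terms: sin α = 0.497654, cos α = 0.867375, sin β = 0.886567, cos β = 0.462601, cos(α−β) = 0.842452, d² = 12.225846. Work in radians in the unit-radius frame; every candidate has L = ρ·(t + p + q).
LSL: p² = 2 + d² − 2cos(α−β) + 2d(sin α − sin β) = 9.821240; p = √p² = 3.133886; φ = atan2(cos β − cos α, d + sin α − sin β) = -0.129522 rad; t = (φ − α) mod 2π = 5.632770 rad, q = (β − φ) mod 2π = 1.219392 rad → L = 4.47·(5.632770 + 3.133886 + 1.219392) = 4.47·9.986048 = 44.637637 m
RSR: p² = 2 + d² − 2cos(α−β) + 2d(sin β − sin α) = 15.260642; p = √p² = 3.906487; φ = atan2(cos α − cos β, d − sin α + sin β) = 0.103802 rad; t = (α − φ) mod 2π = 0.417090 rad, q = (φ − β) mod 2π = 5.297118 rad → L = 4.47·(0.417090 + 3.906487 + 5.297118) = 4.47·9.620695 = 43.004507 m
LSR: p² = d² − 2 + 2cos(α−β) + 2d(sin α + sin β) = 21.590740; p = √p² = 4.646584; φ = atan2(−cos α − cos β, d + sin α + sin β) − atan2(−2, p) = 0.140421 rad; t = (φ − α) mod 2π = 5.902714 rad, q = (φ − β) mod 2π = 5.333737 rad → L = 4.47·(5.902714 + 4.646584 + 5.333737) = 4.47·15.883035 = 70.997167 m
RSL: p² = d² − 2 + 2cos(α−β) − 2d(sin α + sin β) = 2.230761; p = √p² = 1.493573; φ = atan2(cos α + cos β, d − sin α − sin β) − atan2(2, p) = -0.367436 rad; t = (α − φ) mod 2π = 0.888328 rad, q = (β − φ) mod 2π = 1.457306 rad → L = 4.47·(0.888328 + 1.493573 + 1.457306) = 4.47·3.839207 = 17.161255 m
RLR: c = (6 − d² + 2cos(α−β) + 2d(sin α − sin β))/8 = -0.907580; p = 2π − arccos c = 3.574904 rad; φ = atan2(cos α − cos β, d − sin α + sin β) = 0.103802 rad; t = (α − φ + p/2) mod 2π = 2.204542 rad, q = (α − β − t + p) mod 2π = 0.801385 rad → L = 4.47·(2.204542 + 3.574904 + 0.801385) = 4.47·6.580831 = 29.416317 m
LRL: c = (6 − d² + 2cos(α−β) − 2d(sin α − sin β))/8 = -0.227655; p = 2π − arccos c = 4.482720 rad; φ = atan2(cos β − cos α, d + sin α − sin β) = -0.129522 rad; t = (φ − α + p/2) mod 2π = 1.590945 rad, q = (β − α − t + p) mod 2π = 3.460752 rad → L = 4.47·(1.590945 + 4.482720 + 3.460752) = 4.47·9.534418 = 42.618847 m
Shortest: RSL with L = 17.161255 m ≈ 17.1613 m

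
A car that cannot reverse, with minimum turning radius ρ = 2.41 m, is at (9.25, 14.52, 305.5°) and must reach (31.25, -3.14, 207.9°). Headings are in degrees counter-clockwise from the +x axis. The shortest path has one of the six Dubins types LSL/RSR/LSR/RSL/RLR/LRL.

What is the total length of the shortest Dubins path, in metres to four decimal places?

Let ψ = atan2(Δy, Δx) = atan2(-17.66, 22.00) = -38.7550° be the start→goal bearing.
Normalize: d = |goal − start| / ρ = 28.211267/2.41 = 11.705920, α = (θ_start − ψ) mod 360° = 344.2550° = 6.008383 rad, β = (θ_goal − ψ) mod 360° = 246.6550° = 4.304941 rad.
Common terms: sin α = -0.271357, cos α = 0.962479, sin β = -0.918135, cos β = -0.396267, cos(α−β) = -0.132256, d² = 137.028564. Work in radians in the unit-radius frame; every candidate has L = ρ·(t + p + q).
LSL: p² = 2 + d² − 2cos(α−β) + 2d(sin α − sin β) = 154.435342; p = √p² = 12.427202; φ = atan2(cos β − cos α, d + sin α − sin β) = -0.109555 rad; t = (φ − α) mod 2π = 0.165247 rad, q = (β − φ) mod 2π = 4.414497 rad → L = 2.41·(0.165247 + 12.427202 + 4.414497) = 2.41·17.006946 = 40.986739 m
RSR: p² = 2 + d² − 2cos(α−β) + 2d(sin β − sin α) = 124.150811; p = √p² = 11.142298; φ = atan2(cos α − cos β, d − sin α + sin β) = 0.122249 rad; t = (α − φ) mod 2π = 5.886133 rad, q = (φ − β) mod 2π = 2.100493 rad → L = 2.41·(5.886133 + 11.142298 + 2.100493) = 2.41·19.128925 = 46.100709 m
LSR: p² = d² − 2 + 2cos(α−β) + 2d(sin α + sin β) = 106.915848; p = √p² = 10.340012; φ = atan2(−cos α − cos β, d + sin α + sin β) − atan2(−2, p) = 0.137275 rad; t = (φ − α) mod 2π = 0.412078 rad, q = (φ − β) mod 2π = 2.115519 rad → L = 2.41·(0.412078 + 10.340012 + 2.115519) = 2.41·12.867609 = 31.010938 m
RSL: p² = d² − 2 + 2cos(α−β) − 2d(sin α + sin β) = 162.612253; p = √p² = 12.751951; φ = atan2(cos α + cos β, d − sin α − sin β) − atan2(2, p) = -0.111692 rad; t = (α − φ) mod 2π = 6.120074 rad, q = (β − φ) mod 2π = 4.416633 rad → L = 2.41·(6.120074 + 12.751951 + 4.416633) = 2.41·23.288658 = 56.125666 m
RLR: c = (6 − d² + 2cos(α−β) + 2d(sin α − sin β))/8 = -14.518851, |c| > 1 → infeasible
LRL: c = (6 − d² + 2cos(α−β) − 2d(sin α − sin β))/8 = -18.304418, |c| > 1 → infeasible
Shortest: LSR with L = 31.010938 m ≈ 31.0109 m

31.0109 m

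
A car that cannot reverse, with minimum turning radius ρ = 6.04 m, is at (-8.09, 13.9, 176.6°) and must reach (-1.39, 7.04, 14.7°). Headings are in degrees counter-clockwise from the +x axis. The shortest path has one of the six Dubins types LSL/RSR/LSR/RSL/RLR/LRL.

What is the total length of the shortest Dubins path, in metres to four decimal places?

30.8769 m

Let ψ = atan2(Δy, Δx) = atan2(-6.86, 6.70) = -45.6760° be the start→goal bearing.
Normalize: d = |goal − start| / ρ = 9.589035/6.04 = 1.587589, α = (θ_start − ψ) mod 360° = 222.2760° = 3.879448 rad, β = (θ_goal − ψ) mod 360° = 60.3760° = 1.053760 rad.
Common terms: sin α = -0.672703, cos α = -0.739913, sin β = 0.869288, cos β = 0.494306, cos(α−β) = -0.950516, d² = 2.520438. Work in radians in the unit-radius frame; every candidate has L = ρ·(t + p + q).
LSL: p² = 2 + d² − 2cos(α−β) + 2d(sin α − sin β) = 1.525374; p = √p² = 1.235060; φ = atan2(cos β − cos α, d + sin α − sin β) = 1.533869 rad; t = (φ − α) mod 2π = 3.937605 rad, q = (β − φ) mod 2π = 5.803077 rad → L = 6.04·(3.937605 + 1.235060 + 5.803077) = 6.04·10.975743 = 66.293487 m
RSR: p² = 2 + d² − 2cos(α−β) + 2d(sin β − sin α) = 11.317564; p = √p² = 3.364159; φ = atan2(cos α − cos β, d − sin α + sin β) = -0.375645 rad; t = (α − φ) mod 2π = 4.255094 rad, q = (φ − β) mod 2π = 4.853780 rad → L = 6.04·(4.255094 + 3.364159 + 4.853780) = 6.04·12.473032 = 75.337114 m
LSR: p² = d² − 2 + 2cos(α−β) + 2d(sin α + sin β) = -0.756401 < 0 → infeasible
RSL: p² = d² − 2 + 2cos(α−β) − 2d(sin α + sin β) = -2.004787 < 0 → infeasible
RLR: c = (6 − d² + 2cos(α−β) + 2d(sin α − sin β))/8 = -0.414696; p = 2π − arccos c = 4.284781 rad; φ = atan2(cos α − cos β, d − sin α + sin β) = -0.375645 rad; t = (α − φ + p/2) mod 2π = 0.114299 rad, q = (α − β − t + p) mod 2π = 0.712985 rad → L = 6.04·(0.114299 + 4.284781 + 0.712985) = 6.04·5.112064 = 30.876868 m
LRL: c = (6 − d² + 2cos(α−β) − 2d(sin α − sin β))/8 = 0.809328; p = 2π − arccos c = 5.655397 rad; φ = atan2(cos β − cos α, d + sin α − sin β) = 1.533869 rad; t = (φ − α + p/2) mod 2π = 0.482118 rad, q = (β − α − t + p) mod 2π = 2.347590 rad → L = 6.04·(0.482118 + 5.655397 + 2.347590) = 6.04·8.485105 = 51.250034 m
Shortest: RLR with L = 30.876868 m ≈ 30.8769 m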